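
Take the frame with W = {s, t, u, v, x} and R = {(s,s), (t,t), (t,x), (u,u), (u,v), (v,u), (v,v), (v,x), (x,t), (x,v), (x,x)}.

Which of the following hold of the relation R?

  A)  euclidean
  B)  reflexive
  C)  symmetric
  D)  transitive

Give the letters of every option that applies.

(A) not euclidean: v R u and v R x but not u R x.
(B) reflexive: each world relates to itself.
(C) symmetric: every R-edge is matched by its reverse.
(D) not transitive: t R x and x R v but not t R v.

B, C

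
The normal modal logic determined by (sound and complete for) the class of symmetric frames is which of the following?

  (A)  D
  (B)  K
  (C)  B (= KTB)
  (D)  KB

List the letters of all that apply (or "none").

D

(A) D is determined by the class of serial frames.
(B) K is determined by the class of arbitrary frames.
(C) B (= KTB) is determined by the class of reflexive and symmetric frames.
(D) KB is determined by exactly this class.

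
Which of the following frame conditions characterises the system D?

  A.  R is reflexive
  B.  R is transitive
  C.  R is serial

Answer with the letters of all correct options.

C

(A) this class determines T (= KT), not D.
(B) this class determines K4, not D.
(C) D is sound and complete for exactly this class.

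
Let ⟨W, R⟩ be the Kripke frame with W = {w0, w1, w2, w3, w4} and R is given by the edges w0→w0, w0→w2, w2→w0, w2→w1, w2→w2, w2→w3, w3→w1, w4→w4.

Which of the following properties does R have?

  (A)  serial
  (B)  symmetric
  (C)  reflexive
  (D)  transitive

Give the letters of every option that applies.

none

(A) not serial: w1 has no R-successor.
(B) not symmetric: w2 R w1 but not w1 R w2.
(C) not reflexive: not w1 R w1.
(D) not transitive: w0 R w2 and w2 R w1 but not w0 R w1.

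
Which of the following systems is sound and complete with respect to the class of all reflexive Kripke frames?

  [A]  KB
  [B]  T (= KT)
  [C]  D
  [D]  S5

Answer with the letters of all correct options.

B

(A) KB is determined by the class of symmetric frames.
(B) T (= KT) is determined by exactly this class.
(C) D is determined by the class of serial frames.
(D) S5 is determined by the class of reflexive, symmetric, and transitive frames.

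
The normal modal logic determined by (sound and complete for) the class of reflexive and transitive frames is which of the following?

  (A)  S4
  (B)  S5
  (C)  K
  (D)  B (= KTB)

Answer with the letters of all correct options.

(A) S4 is determined by exactly this class.
(B) S5 is determined by the class of reflexive, symmetric, and transitive frames.
(C) K is determined by the class of arbitrary frames.
(D) B (= KTB) is determined by the class of reflexive and symmetric frames.

A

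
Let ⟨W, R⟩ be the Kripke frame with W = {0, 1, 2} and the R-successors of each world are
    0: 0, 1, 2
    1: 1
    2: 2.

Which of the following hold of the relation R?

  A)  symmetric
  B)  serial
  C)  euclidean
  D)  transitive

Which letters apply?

B, D

(A) not symmetric: 0 R 1 but not 1 R 0.
(B) serial: every world has an R-successor.
(C) not euclidean: 0 R 1 and 0 R 0 but not 1 R 0.
(D) transitive: R is closed under composition.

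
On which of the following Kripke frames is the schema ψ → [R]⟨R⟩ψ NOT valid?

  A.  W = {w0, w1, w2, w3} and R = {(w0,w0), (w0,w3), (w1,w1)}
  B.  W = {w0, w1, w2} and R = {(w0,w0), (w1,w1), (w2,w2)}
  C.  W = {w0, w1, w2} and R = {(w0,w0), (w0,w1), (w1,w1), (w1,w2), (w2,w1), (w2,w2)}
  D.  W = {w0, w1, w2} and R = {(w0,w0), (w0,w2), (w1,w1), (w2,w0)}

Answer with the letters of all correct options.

A, C

The schema ψ → [R]⟨R⟩ψ is axiom B; it is valid on a frame iff R is symmetric.
(A) R is not symmetric (w0 R w3 but not w3 R w0), so the schema fails here.
(B) R is symmetric (every R-edge is matched by its reverse), so the schema is valid here.
(C) R is not symmetric (w0 R w1 but not w1 R w0), so the schema fails here.
(D) R is symmetric (every R-edge is matched by its reverse), so the schema is valid here.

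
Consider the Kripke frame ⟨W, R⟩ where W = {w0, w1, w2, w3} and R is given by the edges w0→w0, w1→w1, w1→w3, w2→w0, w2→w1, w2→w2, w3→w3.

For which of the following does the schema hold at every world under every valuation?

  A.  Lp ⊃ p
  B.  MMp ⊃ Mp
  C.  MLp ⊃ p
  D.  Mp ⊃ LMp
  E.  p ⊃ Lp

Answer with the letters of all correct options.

A

R is reflexive: each world relates to itself.
R is not symmetric: w1 R w3 but not w3 R w1.
R is not transitive: w2 R w1 and w1 R w3 but not w2 R w3.
R is not euclidean: w1 R w3 and w1 R w1 but not w3 R w1.
R is not a subset of the identity: w1 R w3 with w1 ≠ w3.
(A) Lp ⊃ p is axiom T, which corresponds to reflexivity. R is reflexive — valid.
(B) MMp ⊃ Mp is the dual of axiom 4, which corresponds to transitivity. R is not transitive — not valid.
(C) the dual of axiom B: valid iff R is symmetric. R is not symmetric — not valid.
(D) Mp ⊃ LMp is axiom 5, which corresponds to the euclidean property. R is not euclidean — not valid.
(E) p ⊃ Lp is equivalent to ◇p→p; it holds exactly when R ⊆ identity. Here R ⊄ identity — not valid.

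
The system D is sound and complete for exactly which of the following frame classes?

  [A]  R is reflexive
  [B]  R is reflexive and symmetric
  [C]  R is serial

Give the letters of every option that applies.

(A) this class determines T (= KT), not D.
(B) this class determines B (= KTB), not D.
(C) D is sound and complete for exactly this class.

C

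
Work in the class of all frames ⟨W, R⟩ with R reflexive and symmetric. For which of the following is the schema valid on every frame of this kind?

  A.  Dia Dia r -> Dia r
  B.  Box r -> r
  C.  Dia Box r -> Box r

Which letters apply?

Reflexive relations are serial.
(A) Dia Dia r -> Dia r (the dual of axiom 4) characterises the transitive frames. Such an R need not be transitive — not valid.
(B) Box r -> r (axiom T) characterises the reflexive frames. Every such R is reflexive — valid.
(C) the dual of axiom 5: valid iff R is euclidean. Such an R need not be euclidean — not valid.

B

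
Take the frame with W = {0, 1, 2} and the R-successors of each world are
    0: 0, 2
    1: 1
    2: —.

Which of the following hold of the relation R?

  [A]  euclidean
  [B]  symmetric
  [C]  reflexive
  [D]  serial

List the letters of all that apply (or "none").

none

(A) not euclidean: 0 R 2 and 0 R 0 but not 2 R 0.
(B) not symmetric: 0 R 2 but not 2 R 0.
(C) not reflexive: not 2 R 2.
(D) not serial: 2 has no R-successor.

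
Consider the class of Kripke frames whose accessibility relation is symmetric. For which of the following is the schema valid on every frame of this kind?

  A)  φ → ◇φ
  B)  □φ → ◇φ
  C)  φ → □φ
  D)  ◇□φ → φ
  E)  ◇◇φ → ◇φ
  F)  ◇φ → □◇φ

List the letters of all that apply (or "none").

(A) φ → ◇φ is the dual of axiom T; it is valid on a frame exactly when R is reflexive. Such an R need not be reflexive, so not valid.
(B) □φ → ◇φ (axiom D) characterises the serial frames. Such an R need not be serial — not valid.
(C) φ → □φ is valid only on frames where every R-edge is a self-loop. Such an R need not be a subset of the identity — not valid.
(D) ◇□φ → φ (the dual of axiom B) characterises the symmetric frames. Every such R is symmetric — valid.
(E) ◇◇φ → ◇φ (the dual of axiom 4) characterises the transitive frames. Such an R need not be transitive — not valid.
(F) axiom 5: valid iff R is euclidean. Such an R need not be euclidean — not valid.

D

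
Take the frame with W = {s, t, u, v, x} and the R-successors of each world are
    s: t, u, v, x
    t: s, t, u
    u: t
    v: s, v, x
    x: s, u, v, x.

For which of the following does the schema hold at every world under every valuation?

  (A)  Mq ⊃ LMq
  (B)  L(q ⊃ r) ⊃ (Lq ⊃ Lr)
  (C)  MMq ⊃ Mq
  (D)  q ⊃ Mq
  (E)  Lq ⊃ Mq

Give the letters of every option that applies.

R is not reflexive: not s R s.
R is not transitive: s R t and t R s but not s R s.
R is not euclidean: s R t and s R v but not t R v.
R is serial: every world has an R-successor.
(A) axiom 5: valid iff R is euclidean. R is not euclidean — not valid.
(B) L(q ⊃ r) ⊃ (Lq ⊃ Lr) is axiom K, valid on every Kripke frame — valid.
(C) the dual of axiom 4: valid iff R is transitive. R is not transitive — not valid.
(D) q ⊃ Mq is the dual of axiom T; it is valid on a frame exactly when R is reflexive. R is not reflexive, so not valid.
(E) Lq ⊃ Mq (axiom D) characterises the serial frames. R is serial — valid.

B, E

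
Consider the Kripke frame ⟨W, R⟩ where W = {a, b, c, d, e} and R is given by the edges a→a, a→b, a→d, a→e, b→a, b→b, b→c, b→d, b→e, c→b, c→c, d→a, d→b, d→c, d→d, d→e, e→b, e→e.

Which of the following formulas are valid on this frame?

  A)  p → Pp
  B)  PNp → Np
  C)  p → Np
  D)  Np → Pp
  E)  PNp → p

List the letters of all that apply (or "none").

R is reflexive: each world relates to itself.
R is not symmetric: a R e but not e R a.
R is not euclidean: a R e and a R a but not e R a.
R is serial: every world has an R-successor.
R is not a subset of the identity: a R b with a ≠ b.
(A) the dual of axiom T: valid iff R is reflexive. R is reflexive — valid.
(B) PNp → Np is the dual of axiom 5, which corresponds to the euclidean property. R is not euclidean — not valid.
(C) p → Np is equivalent to ◇p→p; it holds exactly when R ⊆ identity. Here R ⊄ identity — not valid.
(D) Np → Pp is axiom D, which corresponds to seriality. R is serial — valid.
(E) PNp → p is the dual of axiom B; it is valid on a frame exactly when R is symmetric. R is not symmetric, so not valid.

A, D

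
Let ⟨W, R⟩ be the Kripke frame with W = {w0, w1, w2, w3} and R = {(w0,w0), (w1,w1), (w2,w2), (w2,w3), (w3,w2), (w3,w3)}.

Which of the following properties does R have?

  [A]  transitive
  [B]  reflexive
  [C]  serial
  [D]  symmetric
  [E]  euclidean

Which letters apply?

(A) transitive: R is closed under composition.
(B) reflexive: each world relates to itself.
(C) serial: every world has an R-successor.
(D) symmetric: every R-edge is matched by its reverse.
(E) euclidean: any two R-successors of the same world are R-related.

A, B, C, D, E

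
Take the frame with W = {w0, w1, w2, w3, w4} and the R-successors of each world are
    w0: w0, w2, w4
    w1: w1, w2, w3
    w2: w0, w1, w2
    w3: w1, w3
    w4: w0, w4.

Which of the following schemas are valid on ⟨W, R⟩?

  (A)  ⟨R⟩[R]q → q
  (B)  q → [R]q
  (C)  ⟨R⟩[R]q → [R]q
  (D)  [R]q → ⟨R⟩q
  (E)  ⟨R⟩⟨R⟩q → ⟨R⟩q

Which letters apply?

A, D

R is symmetric: every R-edge is matched by its reverse.
R is not transitive: w0 R w2 and w2 R w1 but not w0 R w1.
R is not euclidean: w0 R w2 and w0 R w4 but not w2 R w4.
R is serial: every world has an R-successor.
R is not a subset of the identity: w0 R w2 with w0 ≠ w2.
(A) ⟨R⟩[R]q → q is the dual of axiom B, which corresponds to symmetry. R is symmetric — valid.
(B) q → [R]q is equivalent to ◇p→p; it holds exactly when R ⊆ identity. Here R ⊄ identity — not valid.
(C) ⟨R⟩[R]q → [R]q is the dual of axiom 5; it is valid on a frame exactly when R is euclidean. R is not euclidean, so not valid.
(D) [R]q → ⟨R⟩q (axiom D) characterises the serial frames. R is serial — valid.
(E) ⟨R⟩⟨R⟩q → ⟨R⟩q is the dual of axiom 4; it is valid on a frame exactly when R is transitive. R is not transitive, so not valid.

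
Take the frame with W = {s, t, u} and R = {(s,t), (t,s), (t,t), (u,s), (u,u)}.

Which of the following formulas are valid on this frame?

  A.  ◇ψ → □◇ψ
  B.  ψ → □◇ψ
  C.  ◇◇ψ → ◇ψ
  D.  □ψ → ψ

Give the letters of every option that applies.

none

R is not reflexive: not s R s.
R is not symmetric: u R s but not s R u.
R is not transitive: s R t and t R s but not s R s.
R is not euclidean: u R s and u R u but not s R u.
(A) axiom 5: valid iff R is euclidean. R is not euclidean — not valid.
(B) ψ → □◇ψ is axiom B; it is valid on a frame exactly when R is symmetric. R is not symmetric, so not valid.
(C) the dual of axiom 4: valid iff R is transitive. R is not transitive — not valid.
(D) □ψ → ψ is axiom T, which corresponds to reflexivity. R is not reflexive — not valid.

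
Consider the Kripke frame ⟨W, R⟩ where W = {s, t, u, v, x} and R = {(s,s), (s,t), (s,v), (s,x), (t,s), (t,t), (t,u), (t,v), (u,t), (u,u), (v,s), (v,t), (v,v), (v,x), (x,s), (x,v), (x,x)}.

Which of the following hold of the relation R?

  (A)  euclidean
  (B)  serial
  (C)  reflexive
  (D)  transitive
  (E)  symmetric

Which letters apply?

(A) not euclidean: s R t and s R x but not t R x.
(B) serial: every world has an R-successor.
(C) reflexive: each world relates to itself.
(D) not transitive: s R t and t R u but not s R u.
(E) symmetric: every R-edge is matched by its reverse.

B, C, E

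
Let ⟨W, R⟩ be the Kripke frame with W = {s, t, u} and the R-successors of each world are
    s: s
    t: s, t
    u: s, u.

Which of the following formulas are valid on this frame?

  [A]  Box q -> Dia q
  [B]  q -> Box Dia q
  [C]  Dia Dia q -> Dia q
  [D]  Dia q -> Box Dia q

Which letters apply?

R is not symmetric: t R s but not s R t.
R is transitive: R is closed under composition.
R is not euclidean: t R s and t R t but not s R t.
R is serial: every world has an R-successor.
(A) axiom D: valid iff R is serial. R is serial — valid.
(B) q -> Box Dia q is axiom B; it is valid on a frame exactly when R is symmetric. R is not symmetric, so not valid.
(C) Dia Dia q -> Dia q is the dual of axiom 4, which corresponds to transitivity. R is transitive — valid.
(D) Dia q -> Box Dia q is axiom 5, which corresponds to the euclidean property. R is not euclidean — not valid.

A, C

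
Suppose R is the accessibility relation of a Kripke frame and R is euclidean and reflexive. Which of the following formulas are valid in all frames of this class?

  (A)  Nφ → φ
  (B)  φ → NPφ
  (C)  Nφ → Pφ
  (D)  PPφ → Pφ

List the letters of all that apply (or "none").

A, B, C, D

A reflexive euclidean relation is also symmetric (from wRw and wRv the euclidean condition gives vRw) and hence transitive; it is an equivalence relation.
(A) Nφ → φ is axiom T, which corresponds to reflexivity. Every such R is reflexive — valid.
(B) axiom B: valid iff R is symmetric. Every such R is symmetric — valid.
(C) Nφ → Pφ is axiom D, which corresponds to seriality. Every such R is serial — valid.
(D) PPφ → Pφ (the dual of axiom 4) characterises the transitive frames. Every such R is transitive — valid.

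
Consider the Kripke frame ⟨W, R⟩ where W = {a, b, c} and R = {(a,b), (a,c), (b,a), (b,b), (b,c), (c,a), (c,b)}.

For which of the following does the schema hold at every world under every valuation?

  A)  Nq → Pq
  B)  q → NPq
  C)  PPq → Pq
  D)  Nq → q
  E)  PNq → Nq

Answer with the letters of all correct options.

R is not reflexive: not a R a.
R is symmetric: every R-edge is matched by its reverse.
R is not transitive: a R b and b R a but not a R a.
R is not euclidean: a R c and a R c but not c R c.
R is serial: every world has an R-successor.
(A) Nq → Pq is axiom D, which corresponds to seriality. R is serial — valid.
(B) q → NPq (axiom B) characterises the symmetric frames. R is symmetric — valid.
(C) PPq → Pq is the dual of axiom 4; it is valid on a frame exactly when R is transitive. R is not transitive, so not valid.
(D) axiom T: valid iff R is reflexive. R is not reflexive — not valid.
(E) PNq → Nq is the dual of axiom 5; it is valid on a frame exactly when R is euclidean. R is not euclidean, so not valid.

A, B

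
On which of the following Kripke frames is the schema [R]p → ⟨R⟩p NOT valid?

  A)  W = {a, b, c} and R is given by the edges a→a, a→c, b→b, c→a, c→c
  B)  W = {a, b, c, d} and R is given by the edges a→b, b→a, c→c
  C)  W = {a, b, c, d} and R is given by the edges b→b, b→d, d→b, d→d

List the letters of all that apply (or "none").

The schema [R]p → ⟨R⟩p is axiom D; it is valid on a frame iff R is serial.
(A) R is serial (every world has an R-successor), so the schema is valid here.
(B) R is not serial (d has no R-successor), so the schema fails here.
(C) R is not serial (a has no R-successor), so the schema fails here.

B, C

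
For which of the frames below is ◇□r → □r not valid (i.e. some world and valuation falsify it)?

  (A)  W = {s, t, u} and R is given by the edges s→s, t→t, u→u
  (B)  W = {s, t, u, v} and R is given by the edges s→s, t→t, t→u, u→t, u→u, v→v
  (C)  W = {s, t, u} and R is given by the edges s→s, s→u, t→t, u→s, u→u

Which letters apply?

none

The schema ◇□r → □r is the dual of axiom 5; it is valid on a frame iff R is euclidean.
(A) R is euclidean (any two R-successors of the same world are R-related), so the schema is valid here.
(B) R is euclidean (any two R-successors of the same world are R-related), so the schema is valid here.
(C) R is euclidean (any two R-successors of the same world are R-related), so the schema is valid here.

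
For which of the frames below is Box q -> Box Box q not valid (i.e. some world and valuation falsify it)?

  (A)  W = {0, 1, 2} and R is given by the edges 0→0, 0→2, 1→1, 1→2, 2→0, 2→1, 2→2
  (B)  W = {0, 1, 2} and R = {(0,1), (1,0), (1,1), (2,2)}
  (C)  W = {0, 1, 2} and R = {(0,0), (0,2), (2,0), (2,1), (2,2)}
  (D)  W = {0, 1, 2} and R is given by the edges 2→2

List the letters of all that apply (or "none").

The schema Box q -> Box Box q is axiom 4; it is valid on a frame iff R is transitive.
(A) R is not transitive (0 R 2 and 2 R 1 but not 0 R 1), so the schema fails here.
(B) R is not transitive (0 R 1 and 1 R 0 but not 0 R 0), so the schema fails here.
(C) R is not transitive (0 R 2 and 2 R 1 but not 0 R 1), so the schema fails here.
(D) R is transitive (R is closed under composition), so the schema is valid here.

A, B, C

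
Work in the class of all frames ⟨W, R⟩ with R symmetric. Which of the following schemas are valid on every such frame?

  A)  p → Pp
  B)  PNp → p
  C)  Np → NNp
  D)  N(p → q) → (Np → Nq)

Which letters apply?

(A) p → Pp is the dual of axiom T, which corresponds to reflexivity. Such an R need not be reflexive — not valid.
(B) the dual of axiom B: valid iff R is symmetric. Every such R is symmetric — valid.
(C) Np → NNp is axiom 4; it is valid on a frame exactly when R is transitive. Such an R need not be transitive, so not valid.
(D) this is just K, valid on every normal frame.

B, D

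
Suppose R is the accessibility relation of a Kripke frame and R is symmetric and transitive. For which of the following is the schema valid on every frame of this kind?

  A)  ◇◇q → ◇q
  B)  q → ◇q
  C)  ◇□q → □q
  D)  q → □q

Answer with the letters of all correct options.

A symmetric transitive relation is euclidean (uRv and uRw give vRu by symmetry, then vRw by transitivity).
(A) ◇◇q → ◇q is the dual of axiom 4, which corresponds to transitivity. Every such R is transitive — valid.
(B) q → ◇q is the dual of axiom T, which corresponds to reflexivity. Such an R need not be reflexive — not valid.
(C) ◇□q → □q is the dual of axiom 5, which corresponds to the euclidean property. Every such R is euclidean — valid.
(D) q → □q is equivalent to ◇p→p; it holds exactly when R ⊆ identity. Such an R need not be a subset of the identity — not valid.

A, C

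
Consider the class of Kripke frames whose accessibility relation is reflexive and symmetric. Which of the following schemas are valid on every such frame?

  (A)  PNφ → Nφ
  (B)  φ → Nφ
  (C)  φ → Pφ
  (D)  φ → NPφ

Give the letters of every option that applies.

Reflexive relations are serial.
(A) PNφ → Nφ (the dual of axiom 5) characterises the euclidean frames. Such an R need not be euclidean — not valid.
(B) φ → Nφ (equivalent to ◇p→p) corresponds to R being a subset of the identity. Such an R need not be a subset of the identity, so not valid.
(C) φ → Pφ is the dual of axiom T, which corresponds to reflexivity. Every such R is reflexive — valid.
(D) φ → NPφ (axiom B) characterises the symmetric frames. Every such R is symmetric — valid.

C, D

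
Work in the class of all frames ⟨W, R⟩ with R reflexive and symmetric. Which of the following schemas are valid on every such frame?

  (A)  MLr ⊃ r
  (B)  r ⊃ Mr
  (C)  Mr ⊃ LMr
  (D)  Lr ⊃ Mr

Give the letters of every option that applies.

A, B, D

Reflexive relations are serial.
(A) MLr ⊃ r is the dual of axiom B; it is valid on a frame exactly when R is symmetric. Every such R is symmetric, so valid.
(B) r ⊃ Mr (the dual of axiom T) characterises the reflexive frames. Every such R is reflexive — valid.
(C) axiom 5: valid iff R is euclidean. Such an R need not be euclidean — not valid.
(D) Lr ⊃ Mr (axiom D) characterises the serial frames. Every such R is serial — valid.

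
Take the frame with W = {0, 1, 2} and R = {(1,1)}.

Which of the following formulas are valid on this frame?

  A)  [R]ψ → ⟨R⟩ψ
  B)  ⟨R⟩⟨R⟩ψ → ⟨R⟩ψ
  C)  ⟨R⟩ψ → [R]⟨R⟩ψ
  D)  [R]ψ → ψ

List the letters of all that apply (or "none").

R is not reflexive: not 0 R 0.
R is transitive: R is closed under composition.
R is euclidean: any two R-successors of the same world are R-related.
R is not serial: 0 has no R-successor.
(A) axiom D: valid iff R is serial. R is not serial — not valid.
(B) the dual of axiom 4: valid iff R is transitive. R is transitive — valid.
(C) ⟨R⟩ψ → [R]⟨R⟩ψ (axiom 5) characterises the euclidean frames. R is euclidean — valid.
(D) axiom T: valid iff R is reflexive. R is not reflexive — not valid.

B, C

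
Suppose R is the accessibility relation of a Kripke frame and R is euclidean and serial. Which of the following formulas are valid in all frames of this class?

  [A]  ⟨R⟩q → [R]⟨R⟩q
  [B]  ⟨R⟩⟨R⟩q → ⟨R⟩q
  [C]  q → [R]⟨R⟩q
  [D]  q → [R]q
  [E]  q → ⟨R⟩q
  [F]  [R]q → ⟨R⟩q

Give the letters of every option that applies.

(A) ⟨R⟩q → [R]⟨R⟩q is axiom 5, which corresponds to the euclidean property. Every such R is euclidean — valid.
(B) ⟨R⟩⟨R⟩q → ⟨R⟩q (the dual of axiom 4) characterises the transitive frames. Such an R need not be transitive — not valid.
(C) q → [R]⟨R⟩q (axiom B) characterises the symmetric frames. Such an R need not be symmetric — not valid.
(D) q → [R]q is equivalent to ◇p→p; it holds exactly when R ⊆ identity. Such an R need not be a subset of the identity — not valid.
(E) q → ⟨R⟩q (the dual of axiom T) characterises the reflexive frames. Such an R need not be reflexive — not valid.
(F) axiom D: valid iff R is serial. Every such R is serial — valid.

A, F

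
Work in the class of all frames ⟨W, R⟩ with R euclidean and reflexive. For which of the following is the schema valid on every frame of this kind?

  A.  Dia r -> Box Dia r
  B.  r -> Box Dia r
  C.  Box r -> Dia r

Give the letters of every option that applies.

A reflexive euclidean relation is also symmetric (from wRw and wRv the euclidean condition gives vRw) and hence transitive; it is an equivalence relation.
(A) axiom 5: valid iff R is euclidean. Every such R is euclidean — valid.
(B) axiom B: valid iff R is symmetric. Every such R is symmetric — valid.
(C) Box r -> Dia r is axiom D, which corresponds to seriality. Every such R is serial — valid.

A, B, C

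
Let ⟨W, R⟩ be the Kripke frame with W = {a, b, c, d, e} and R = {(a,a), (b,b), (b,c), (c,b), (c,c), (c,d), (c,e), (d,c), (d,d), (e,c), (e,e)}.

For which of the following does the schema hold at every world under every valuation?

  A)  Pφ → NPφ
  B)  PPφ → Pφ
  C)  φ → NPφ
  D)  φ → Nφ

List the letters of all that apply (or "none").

R is symmetric: every R-edge is matched by its reverse.
R is not transitive: b R c and c R d but not b R d.
R is not euclidean: c R b and c R d but not b R d.
R is not a subset of the identity: b R c with b ≠ c.
(A) Pφ → NPφ (axiom 5) characterises the euclidean frames. R is not euclidean — not valid.
(B) PPφ → Pφ is the dual of axiom 4, which corresponds to transitivity. R is not transitive — not valid.
(C) φ → NPφ is axiom B; it is valid on a frame exactly when R is symmetric. R is symmetric, so valid.
(D) φ → Nφ is equivalent to ◇p→p; it holds exactly when R ⊆ identity. Here R ⊄ identity — not valid.

C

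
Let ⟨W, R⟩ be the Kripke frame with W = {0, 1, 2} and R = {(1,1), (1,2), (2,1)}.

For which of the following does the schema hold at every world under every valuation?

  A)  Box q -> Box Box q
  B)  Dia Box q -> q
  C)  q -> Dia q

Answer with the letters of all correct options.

B

R is not reflexive: not 0 R 0.
R is symmetric: every R-edge is matched by its reverse.
R is not transitive: 2 R 1 and 1 R 2 but not 2 R 2.
(A) axiom 4: valid iff R is transitive. R is not transitive — not valid.
(B) the dual of axiom B: valid iff R is symmetric. R is symmetric — valid.
(C) q -> Dia q is the dual of axiom T, which corresponds to reflexivity. R is not reflexive — not valid.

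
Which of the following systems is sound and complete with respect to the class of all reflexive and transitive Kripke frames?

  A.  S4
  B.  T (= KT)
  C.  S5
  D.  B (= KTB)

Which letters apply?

A

(A) S4 is determined by exactly this class.
(B) T (= KT) is determined by the class of reflexive frames.
(C) S5 is determined by the class of reflexive, symmetric, and transitive frames.
(D) B (= KTB) is determined by the class of reflexive and symmetric frames.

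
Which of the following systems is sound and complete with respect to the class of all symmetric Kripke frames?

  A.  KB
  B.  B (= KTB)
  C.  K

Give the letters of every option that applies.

(A) KB is determined by exactly this class.
(B) B (= KTB) is determined by the class of reflexive and symmetric frames.
(C) K is determined by the class of arbitrary frames.

A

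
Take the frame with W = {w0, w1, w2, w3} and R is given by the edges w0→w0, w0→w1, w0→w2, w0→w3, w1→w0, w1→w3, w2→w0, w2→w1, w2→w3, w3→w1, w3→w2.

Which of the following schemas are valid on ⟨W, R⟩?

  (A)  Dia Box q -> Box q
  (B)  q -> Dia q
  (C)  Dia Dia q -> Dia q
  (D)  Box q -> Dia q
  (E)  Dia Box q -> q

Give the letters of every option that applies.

R is not reflexive: not w1 R w1.
R is not symmetric: w0 R w3 but not w3 R w0.
R is not transitive: w1 R w0 and w0 R w1 but not w1 R w1.
R is not euclidean: w0 R w1 and w0 R w2 but not w1 R w2.
R is serial: every world has an R-successor.
(A) Dia Box q -> Box q (the dual of axiom 5) characterises the euclidean frames. R is not euclidean — not valid.
(B) q -> Dia q is the dual of axiom T, which corresponds to reflexivity. R is not reflexive — not valid.
(C) Dia Dia q -> Dia q is the dual of axiom 4, which corresponds to transitivity. R is not transitive — not valid.
(D) Box q -> Dia q is axiom D, which corresponds to seriality. R is serial — valid.
(E) Dia Box q -> q is the dual of axiom B; it is valid on a frame exactly when R is symmetric. R is not symmetric, so not valid.

D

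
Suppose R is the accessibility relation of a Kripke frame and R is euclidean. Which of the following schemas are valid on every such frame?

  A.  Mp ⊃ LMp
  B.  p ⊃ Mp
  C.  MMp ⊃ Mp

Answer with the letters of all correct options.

A

(A) Mp ⊃ LMp is axiom 5; it is valid on a frame exactly when R is euclidean. Every such R is euclidean, so valid.
(B) p ⊃ Mp is the dual of axiom T; it is valid on a frame exactly when R is reflexive. Such an R need not be reflexive, so not valid.
(C) MMp ⊃ Mp is the dual of axiom 4, which corresponds to transitivity. Such an R need not be transitive — not valid.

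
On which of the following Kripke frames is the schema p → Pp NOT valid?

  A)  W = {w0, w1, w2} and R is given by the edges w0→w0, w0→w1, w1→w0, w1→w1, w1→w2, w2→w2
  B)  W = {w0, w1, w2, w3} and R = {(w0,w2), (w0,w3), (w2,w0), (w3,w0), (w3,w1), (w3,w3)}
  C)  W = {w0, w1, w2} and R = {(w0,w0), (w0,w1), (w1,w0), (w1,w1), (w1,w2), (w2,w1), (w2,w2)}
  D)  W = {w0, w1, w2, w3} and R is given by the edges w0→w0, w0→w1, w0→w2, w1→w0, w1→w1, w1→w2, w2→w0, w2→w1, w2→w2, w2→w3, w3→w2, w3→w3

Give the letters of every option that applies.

B

The schema p → Pp is the dual of axiom T; it is valid on a frame iff R is reflexive.
(A) R is reflexive (each world relates to itself), so the schema is valid here.
(B) R is not reflexive (not w0 R w0), so the schema fails here.
(C) R is reflexive (each world relates to itself), so the schema is valid here.
(D) R is reflexive (each world relates to itself), so the schema is valid here.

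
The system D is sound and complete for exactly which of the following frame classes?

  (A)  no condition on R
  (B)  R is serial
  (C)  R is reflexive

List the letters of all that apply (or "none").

B

(A) this class determines K, not D.
(B) D is sound and complete for exactly this class.
(C) this class determines T (= KT), not D.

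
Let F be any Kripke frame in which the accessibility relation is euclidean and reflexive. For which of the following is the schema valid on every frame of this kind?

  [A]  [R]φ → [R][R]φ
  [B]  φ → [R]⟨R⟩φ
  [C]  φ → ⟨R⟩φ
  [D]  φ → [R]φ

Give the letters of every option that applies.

A, B, C

A reflexive euclidean relation is also symmetric (from wRw and wRv the euclidean condition gives vRw) and hence transitive; it is an equivalence relation.
(A) [R]φ → [R][R]φ is axiom 4; it is valid on a frame exactly when R is transitive. Every such R is transitive, so valid.
(B) φ → [R]⟨R⟩φ is axiom B, which corresponds to symmetry. Every such R is symmetric — valid.
(C) φ → ⟨R⟩φ is the dual of axiom T; it is valid on a frame exactly when R is reflexive. Every such R is reflexive, so valid.
(D) φ → [R]φ is valid only on frames where every R-edge is a self-loop. Such an R need not be a subset of the identity — not valid.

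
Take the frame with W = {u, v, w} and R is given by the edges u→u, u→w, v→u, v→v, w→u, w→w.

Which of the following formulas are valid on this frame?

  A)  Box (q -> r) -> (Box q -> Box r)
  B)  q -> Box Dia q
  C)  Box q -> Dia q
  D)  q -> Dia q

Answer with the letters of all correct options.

R is reflexive: each world relates to itself.
R is not symmetric: v R u but not u R v.
R is serial: every world has an R-successor.
(A) Box (q -> r) -> (Box q -> Box r) is the K axiom; it holds on all frames — valid.
(B) q -> Box Dia q (axiom B) characterises the symmetric frames. R is not symmetric — not valid.
(C) Box q -> Dia q (axiom D) characterises the serial frames. R is serial — valid.
(D) q -> Dia q (the dual of axiom T) characterises the reflexive frames. R is reflexive — valid.

A, C, D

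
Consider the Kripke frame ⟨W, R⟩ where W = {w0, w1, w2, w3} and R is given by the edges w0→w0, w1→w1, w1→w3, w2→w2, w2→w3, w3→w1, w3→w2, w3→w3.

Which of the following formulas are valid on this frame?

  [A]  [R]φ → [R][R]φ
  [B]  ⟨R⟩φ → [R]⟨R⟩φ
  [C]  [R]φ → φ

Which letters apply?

C

R is reflexive: each world relates to itself.
R is not transitive: w1 R w3 and w3 R w2 but not w1 R w2.
R is not euclidean: w3 R w1 and w3 R w2 but not w1 R w2.
(A) [R]φ → [R][R]φ is axiom 4, which corresponds to transitivity. R is not transitive — not valid.
(B) ⟨R⟩φ → [R]⟨R⟩φ is axiom 5; it is valid on a frame exactly when R is euclidean. R is not euclidean, so not valid.
(C) [R]φ → φ is axiom T, which corresponds to reflexivity. R is reflexive — valid.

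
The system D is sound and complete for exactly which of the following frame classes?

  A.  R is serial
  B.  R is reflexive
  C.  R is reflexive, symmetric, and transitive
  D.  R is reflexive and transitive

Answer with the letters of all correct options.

A

(A) D is sound and complete for exactly this class.
(B) this class determines T (= KT), not D.
(C) this class determines S5, not D.
(D) this class determines S4, not D.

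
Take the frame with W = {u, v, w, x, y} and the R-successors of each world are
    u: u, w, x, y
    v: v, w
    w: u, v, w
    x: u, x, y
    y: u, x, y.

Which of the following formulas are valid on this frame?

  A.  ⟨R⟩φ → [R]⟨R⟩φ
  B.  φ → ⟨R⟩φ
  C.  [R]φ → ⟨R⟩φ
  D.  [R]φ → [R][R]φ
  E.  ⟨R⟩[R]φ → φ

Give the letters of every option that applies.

R is reflexive: each world relates to itself.
R is symmetric: every R-edge is matched by its reverse.
R is not transitive: u R w and w R v but not u R v.
R is not euclidean: u R w and u R x but not w R x.
R is serial: every world has an R-successor.
(A) ⟨R⟩φ → [R]⟨R⟩φ is axiom 5; it is valid on a frame exactly when R is euclidean. R is not euclidean, so not valid.
(B) φ → ⟨R⟩φ is the dual of axiom T, which corresponds to reflexivity. R is reflexive — valid.
(C) [R]φ → ⟨R⟩φ is axiom D; it is valid on a frame exactly when R is serial. R is serial, so valid.
(D) [R]φ → [R][R]φ (axiom 4) characterises the transitive frames. R is not transitive — not valid.
(E) the dual of axiom B: valid iff R is symmetric. R is symmetric — valid.

B, C, E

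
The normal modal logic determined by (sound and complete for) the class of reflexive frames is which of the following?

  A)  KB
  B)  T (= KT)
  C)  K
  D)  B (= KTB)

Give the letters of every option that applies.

B

(A) KB is determined by the class of symmetric frames.
(B) T (= KT) is determined by exactly this class.
(C) K is determined by the class of arbitrary frames.
(D) B (= KTB) is determined by the class of reflexive and symmetric frames.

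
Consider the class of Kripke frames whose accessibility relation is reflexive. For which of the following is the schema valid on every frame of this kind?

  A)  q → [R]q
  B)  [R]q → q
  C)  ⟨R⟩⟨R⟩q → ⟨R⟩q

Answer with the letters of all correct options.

A reflexive relation is serial.
(A) q → [R]q is equivalent to ◇p→p; it holds exactly when R ⊆ identity. Such an R need not be a subset of the identity — not valid.
(B) [R]q → q is axiom T; it is valid on a frame exactly when R is reflexive. Every such R is reflexive, so valid.
(C) the dual of axiom 4: valid iff R is transitive. Such an R need not be transitive — not valid.

B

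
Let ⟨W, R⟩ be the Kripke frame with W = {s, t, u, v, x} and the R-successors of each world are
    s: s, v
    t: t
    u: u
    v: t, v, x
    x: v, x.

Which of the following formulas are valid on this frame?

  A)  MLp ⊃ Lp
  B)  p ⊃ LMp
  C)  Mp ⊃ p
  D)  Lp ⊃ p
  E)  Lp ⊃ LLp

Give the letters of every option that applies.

D

R is reflexive: each world relates to itself.
R is not symmetric: s R v but not v R s.
R is not transitive: s R v and v R t but not s R t.
R is not euclidean: s R v and s R s but not v R s.
R is not a subset of the identity: s R v with s ≠ v.
(A) MLp ⊃ Lp is the dual of axiom 5; it is valid on a frame exactly when R is euclidean. R is not euclidean, so not valid.
(B) p ⊃ LMp is axiom B, which corresponds to symmetry. R is not symmetric — not valid.
(C) Mp ⊃ p (the converse of T) corresponds to R being a subset of the identity. Here R ⊄ identity, so not valid.
(D) Lp ⊃ p is axiom T, which corresponds to reflexivity. R is reflexive — valid.
(E) axiom 4: valid iff R is transitive. R is not transitive — not valid.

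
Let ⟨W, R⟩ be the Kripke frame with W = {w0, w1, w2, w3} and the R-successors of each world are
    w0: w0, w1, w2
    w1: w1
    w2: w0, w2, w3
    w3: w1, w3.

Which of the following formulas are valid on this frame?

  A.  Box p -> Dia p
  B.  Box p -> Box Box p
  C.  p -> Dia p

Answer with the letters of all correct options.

A, C

R is reflexive: each world relates to itself.
R is not transitive: w0 R w2 and w2 R w3 but not w0 R w3.
R is serial: every world has an R-successor.
(A) Box p -> Dia p is axiom D; it is valid on a frame exactly when R is serial. R is serial, so valid.
(B) Box p -> Box Box p (axiom 4) characterises the transitive frames. R is not transitive — not valid.
(C) p -> Dia p is the dual of axiom T; it is valid on a frame exactly when R is reflexive. R is reflexive, so valid.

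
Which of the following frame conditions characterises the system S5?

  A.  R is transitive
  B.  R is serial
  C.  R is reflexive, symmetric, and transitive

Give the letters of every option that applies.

C

(A) this class determines K4, not S5.
(B) this class determines D, not S5.
(C) S5 is sound and complete for exactly this class.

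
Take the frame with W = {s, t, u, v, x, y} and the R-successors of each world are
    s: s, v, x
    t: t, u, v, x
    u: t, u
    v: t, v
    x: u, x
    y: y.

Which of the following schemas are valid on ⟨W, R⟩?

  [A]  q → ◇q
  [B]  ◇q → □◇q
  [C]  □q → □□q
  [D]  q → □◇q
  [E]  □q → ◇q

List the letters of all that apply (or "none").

A, E

R is reflexive: each world relates to itself.
R is not symmetric: s R v but not v R s.
R is not transitive: s R v and v R t but not s R t.
R is not euclidean: s R v and s R s but not v R s.
R is serial: every world has an R-successor.
(A) q → ◇q is the dual of axiom T, which corresponds to reflexivity. R is reflexive — valid.
(B) ◇q → □◇q (axiom 5) characterises the euclidean frames. R is not euclidean — not valid.
(C) □q → □□q is axiom 4, which corresponds to transitivity. R is not transitive — not valid.
(D) q → □◇q is axiom B; it is valid on a frame exactly when R is symmetric. R is not symmetric, so not valid.
(E) axiom D: valid iff R is serial. R is serial — valid.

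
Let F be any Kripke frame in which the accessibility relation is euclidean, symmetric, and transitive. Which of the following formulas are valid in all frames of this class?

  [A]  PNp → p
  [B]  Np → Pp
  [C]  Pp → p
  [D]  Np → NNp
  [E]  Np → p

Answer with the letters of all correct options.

(A) the dual of axiom B: valid iff R is symmetric. Every such R is symmetric — valid.
(B) Np → Pp (axiom D) characterises the serial frames. Such an R need not be serial — not valid.
(C) Pp → p (the converse of T) corresponds to R being a subset of the identity. Such an R need not be a subset of the identity, so not valid.
(D) Np → NNp is axiom 4, which corresponds to transitivity. Every such R is transitive — valid.
(E) Np → p (axiom T) characterises the reflexive frames. Such an R need not be reflexive — not valid.

A, D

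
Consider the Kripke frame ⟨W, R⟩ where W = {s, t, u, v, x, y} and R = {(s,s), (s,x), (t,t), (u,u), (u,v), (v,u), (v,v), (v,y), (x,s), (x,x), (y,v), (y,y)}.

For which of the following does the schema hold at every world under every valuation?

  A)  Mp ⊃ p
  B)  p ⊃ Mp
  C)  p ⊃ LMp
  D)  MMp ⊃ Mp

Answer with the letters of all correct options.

R is reflexive: each world relates to itself.
R is symmetric: every R-edge is matched by its reverse.
R is not transitive: u R v and v R y but not u R y.
R is not a subset of the identity: s R x with s ≠ x.
(A) Mp ⊃ p is the converse of T; it holds exactly when R ⊆ identity. Here R ⊄ identity — not valid.
(B) p ⊃ Mp is the dual of axiom T, which corresponds to reflexivity. R is reflexive — valid.
(C) p ⊃ LMp (axiom B) characterises the symmetric frames. R is symmetric — valid.
(D) MMp ⊃ Mp (the dual of axiom 4) characterises the transitive frames. R is not transitive — not valid.

B, C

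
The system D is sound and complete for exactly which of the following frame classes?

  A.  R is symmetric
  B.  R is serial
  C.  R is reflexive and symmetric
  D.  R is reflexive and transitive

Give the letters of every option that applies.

B

(A) this class determines KB, not D.
(B) D is sound and complete for exactly this class.
(C) this class determines B (= KTB), not D.
(D) this class determines S4, not D.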